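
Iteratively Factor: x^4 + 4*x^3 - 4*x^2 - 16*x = (x - 2)*(x^3 + 6*x^2 + 8*x) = (x - 2)*(x + 2)*(x^2 + 4*x) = x*(x - 2)*(x + 2)*(x + 4)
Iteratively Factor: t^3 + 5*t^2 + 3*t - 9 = (t + 3)*(t^2 + 2*t - 3) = (t + 3)^2*(t - 1)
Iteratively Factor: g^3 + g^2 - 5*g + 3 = (g - 1)*(g^2 + 2*g - 3) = (g - 1)^2*(g + 3)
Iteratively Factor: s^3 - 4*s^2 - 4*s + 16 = (s + 2)*(s^2 - 6*s + 8) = (s - 2)*(s + 2)*(s - 4)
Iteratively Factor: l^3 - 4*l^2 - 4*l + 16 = (l - 2)*(l^2 - 2*l - 8) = (l - 2)*(l + 2)*(l - 4)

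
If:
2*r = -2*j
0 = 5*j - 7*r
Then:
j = 0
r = 0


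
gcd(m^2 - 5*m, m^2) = m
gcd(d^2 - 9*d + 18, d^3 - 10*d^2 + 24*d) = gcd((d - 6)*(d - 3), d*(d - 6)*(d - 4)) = d - 6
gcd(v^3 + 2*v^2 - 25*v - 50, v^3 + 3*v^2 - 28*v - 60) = v^2 - 3*v - 10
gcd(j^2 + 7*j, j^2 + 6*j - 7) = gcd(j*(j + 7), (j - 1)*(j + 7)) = j + 7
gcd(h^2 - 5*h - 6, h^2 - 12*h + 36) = h - 6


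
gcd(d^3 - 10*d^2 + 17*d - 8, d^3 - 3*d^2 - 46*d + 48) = d^2 - 9*d + 8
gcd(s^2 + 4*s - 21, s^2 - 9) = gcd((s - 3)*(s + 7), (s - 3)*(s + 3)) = s - 3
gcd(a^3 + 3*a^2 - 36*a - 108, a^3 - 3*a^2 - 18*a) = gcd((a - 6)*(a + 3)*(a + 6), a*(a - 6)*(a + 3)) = a^2 - 3*a - 18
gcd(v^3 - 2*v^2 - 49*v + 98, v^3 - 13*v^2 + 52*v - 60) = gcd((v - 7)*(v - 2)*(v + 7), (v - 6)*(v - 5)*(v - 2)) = v - 2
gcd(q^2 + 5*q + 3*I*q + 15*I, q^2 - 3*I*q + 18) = q + 3*I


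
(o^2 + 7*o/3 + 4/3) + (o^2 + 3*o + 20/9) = 2*o^2 + 16*o/3 + 32/9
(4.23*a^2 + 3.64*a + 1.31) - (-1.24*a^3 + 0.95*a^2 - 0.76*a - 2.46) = 1.24*a^3 + 3.28*a^2 + 4.4*a + 3.77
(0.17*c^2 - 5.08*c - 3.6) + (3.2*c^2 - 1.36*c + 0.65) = 3.37*c^2 - 6.44*c - 2.95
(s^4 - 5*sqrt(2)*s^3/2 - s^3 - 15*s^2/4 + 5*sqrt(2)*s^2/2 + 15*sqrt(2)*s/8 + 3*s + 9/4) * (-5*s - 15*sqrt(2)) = -5*s^5 - 5*sqrt(2)*s^4/2 + 5*s^4 + 5*sqrt(2)*s^3/2 + 375*s^3/4 - 90*s^2 + 375*sqrt(2)*s^2/8 - 135*s/2 - 45*sqrt(2)*s - 135*sqrt(2)/4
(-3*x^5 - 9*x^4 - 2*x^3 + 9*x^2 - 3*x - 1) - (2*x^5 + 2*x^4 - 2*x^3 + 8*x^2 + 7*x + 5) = -5*x^5 - 11*x^4 + x^2 - 10*x - 6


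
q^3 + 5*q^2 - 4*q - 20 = (q - 2)*(q + 2)*(q + 5)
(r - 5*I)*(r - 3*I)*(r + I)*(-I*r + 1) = -I*r^4 - 6*r^3 - 22*r - 15*I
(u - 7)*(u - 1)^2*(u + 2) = u^4 - 7*u^3 - 3*u^2 + 23*u - 14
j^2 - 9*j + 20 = (j - 5)*(j - 4)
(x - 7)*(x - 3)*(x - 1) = x^3 - 11*x^2 + 31*x - 21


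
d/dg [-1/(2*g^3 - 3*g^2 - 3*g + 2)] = 3*(2*g^2 - 2*g - 1)/(2*g^3 - 3*g^2 - 3*g + 2)^2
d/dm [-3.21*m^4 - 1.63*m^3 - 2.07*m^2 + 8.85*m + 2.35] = -12.84*m^3 - 4.89*m^2 - 4.14*m + 8.85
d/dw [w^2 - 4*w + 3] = 2*w - 4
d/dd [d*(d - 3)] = 2*d - 3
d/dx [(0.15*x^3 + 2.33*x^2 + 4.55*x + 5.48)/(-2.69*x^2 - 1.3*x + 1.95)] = (-0.4035*x^4 - 0.389999999999999*x^3 + 10.088*x^2 + 38.5694*x + 15.9965)/(7.2361*x^4 + 6.994*x^3 - 8.801*x^2 - 5.07*x + 3.8025)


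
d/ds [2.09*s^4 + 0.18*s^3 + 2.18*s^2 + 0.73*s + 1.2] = 8.36*s^3 + 0.54*s^2 + 4.36*s + 0.73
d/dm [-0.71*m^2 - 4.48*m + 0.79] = -1.42*m - 4.48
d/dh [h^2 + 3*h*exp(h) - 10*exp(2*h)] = 3*h*exp(h) + 2*h - 20*exp(2*h) + 3*exp(h)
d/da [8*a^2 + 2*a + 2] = 16*a + 2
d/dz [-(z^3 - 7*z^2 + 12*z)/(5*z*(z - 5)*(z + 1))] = (-3*z^2 + 34*z - 83)/(5*(z^4 - 8*z^3 + 6*z^2 + 40*z + 25))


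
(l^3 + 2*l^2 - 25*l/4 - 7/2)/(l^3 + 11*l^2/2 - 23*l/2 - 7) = (l + 7/2)/(l + 7)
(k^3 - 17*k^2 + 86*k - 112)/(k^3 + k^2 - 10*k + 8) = (k^2 - 15*k + 56)/(k^2 + 3*k - 4)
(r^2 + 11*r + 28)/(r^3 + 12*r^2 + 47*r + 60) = (r + 7)/(r^2 + 8*r + 15)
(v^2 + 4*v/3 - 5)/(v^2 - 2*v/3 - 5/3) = (v + 3)/(v + 1)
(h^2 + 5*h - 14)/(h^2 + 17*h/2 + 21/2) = 2*(h - 2)/(2*h + 3)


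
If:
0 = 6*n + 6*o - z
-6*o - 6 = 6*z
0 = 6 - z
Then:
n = 8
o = -7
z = 6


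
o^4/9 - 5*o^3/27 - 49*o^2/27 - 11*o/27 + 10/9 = (o/3 + 1/3)*(o/3 + 1)*(o - 5)*(o - 2/3)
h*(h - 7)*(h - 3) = h^3 - 10*h^2 + 21*h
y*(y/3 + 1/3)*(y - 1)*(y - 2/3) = y^4/3 - 2*y^3/9 - y^2/3 + 2*y/9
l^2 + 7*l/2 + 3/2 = (l + 1/2)*(l + 3)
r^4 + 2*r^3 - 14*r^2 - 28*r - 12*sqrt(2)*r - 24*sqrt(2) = (r + 2)*(r - 3*sqrt(2))*(r + sqrt(2))*(r + 2*sqrt(2))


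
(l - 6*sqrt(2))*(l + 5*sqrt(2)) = l^2 - sqrt(2)*l - 60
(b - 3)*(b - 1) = b^2 - 4*b + 3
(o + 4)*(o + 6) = o^2 + 10*o + 24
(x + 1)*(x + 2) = x^2 + 3*x + 2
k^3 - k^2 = k^2*(k - 1)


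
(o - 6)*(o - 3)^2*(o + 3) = o^4 - 9*o^3 + 9*o^2 + 81*o - 162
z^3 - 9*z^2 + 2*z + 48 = (z - 8)*(z - 3)*(z + 2)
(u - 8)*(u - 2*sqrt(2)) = u^2 - 8*u - 2*sqrt(2)*u + 16*sqrt(2)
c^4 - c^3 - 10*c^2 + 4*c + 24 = (c - 3)*(c - 2)*(c + 2)^2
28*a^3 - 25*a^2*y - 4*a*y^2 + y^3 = (-7*a + y)*(-a + y)*(4*a + y)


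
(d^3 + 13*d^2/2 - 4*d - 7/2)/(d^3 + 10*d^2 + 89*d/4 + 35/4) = 2*(d - 1)/(2*d + 5)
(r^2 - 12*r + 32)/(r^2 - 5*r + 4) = (r - 8)/(r - 1)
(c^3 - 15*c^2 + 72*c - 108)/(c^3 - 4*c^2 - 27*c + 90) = (c - 6)/(c + 5)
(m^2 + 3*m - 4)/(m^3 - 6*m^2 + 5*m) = (m + 4)/(m*(m - 5))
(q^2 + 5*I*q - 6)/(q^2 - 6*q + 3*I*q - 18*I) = (q + 2*I)/(q - 6)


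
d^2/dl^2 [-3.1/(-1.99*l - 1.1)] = 24.55262/(1.99*l + 1.1)^3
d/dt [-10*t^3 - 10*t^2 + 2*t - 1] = -30*t^2 - 20*t + 2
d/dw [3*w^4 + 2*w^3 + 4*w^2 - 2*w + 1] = 12*w^3 + 6*w^2 + 8*w - 2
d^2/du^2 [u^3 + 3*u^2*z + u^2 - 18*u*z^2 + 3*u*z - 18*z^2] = 6*u + 6*z + 2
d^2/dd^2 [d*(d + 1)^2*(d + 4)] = 12*d^2 + 36*d + 18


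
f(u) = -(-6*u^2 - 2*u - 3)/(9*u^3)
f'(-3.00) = -0.07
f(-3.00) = -0.21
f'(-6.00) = -0.02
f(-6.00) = -0.11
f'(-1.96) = -0.18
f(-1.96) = -0.33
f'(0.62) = -10.37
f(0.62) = 3.05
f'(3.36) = -0.08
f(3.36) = 0.23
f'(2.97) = -0.11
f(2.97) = 0.26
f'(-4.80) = -0.03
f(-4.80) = -0.13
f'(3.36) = -0.08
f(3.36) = 0.23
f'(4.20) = -0.05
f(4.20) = 0.18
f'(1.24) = -1.09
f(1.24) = 0.86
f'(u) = -(-12*u - 2)/(9*u^3) + (-6*u^2 - 2*u - 3)/(3*u^4) = (-6*u^2 - 4*u - 9)/(9*u^4)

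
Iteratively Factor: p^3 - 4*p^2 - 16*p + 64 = (p - 4)*(p^2 - 16) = (p - 4)*(p + 4)*(p - 4)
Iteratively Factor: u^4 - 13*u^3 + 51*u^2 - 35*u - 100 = (u + 1)*(u^3 - 14*u^2 + 65*u - 100) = (u - 5)*(u + 1)*(u^2 - 9*u + 20) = (u - 5)^2*(u + 1)*(u - 4)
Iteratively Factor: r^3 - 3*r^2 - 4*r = (r + 1)*(r^2 - 4*r) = (r - 4)*(r + 1)*(r)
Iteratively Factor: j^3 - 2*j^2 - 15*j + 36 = (j - 3)*(j^2 + j - 12) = (j - 3)^2*(j + 4)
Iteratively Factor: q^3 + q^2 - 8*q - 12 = (q + 2)*(q^2 - q - 6) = (q + 2)^2*(q - 3)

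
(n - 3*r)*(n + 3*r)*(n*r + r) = n^3*r + n^2*r - 9*n*r^3 - 9*r^3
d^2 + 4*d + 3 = (d + 1)*(d + 3)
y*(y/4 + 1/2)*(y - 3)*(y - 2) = y^4/4 - 3*y^3/4 - y^2 + 3*y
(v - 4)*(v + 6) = v^2 + 2*v - 24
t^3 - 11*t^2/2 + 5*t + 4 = (t - 4)*(t - 2)*(t + 1/2)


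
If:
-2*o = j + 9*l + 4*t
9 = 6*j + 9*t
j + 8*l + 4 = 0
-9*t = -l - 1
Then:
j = 68/47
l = -32/47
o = 320/141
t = 5/141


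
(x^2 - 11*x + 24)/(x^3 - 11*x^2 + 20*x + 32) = (x - 3)/(x^2 - 3*x - 4)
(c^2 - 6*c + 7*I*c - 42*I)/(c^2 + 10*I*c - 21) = (c - 6)/(c + 3*I)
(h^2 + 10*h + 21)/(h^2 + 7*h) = (h + 3)/h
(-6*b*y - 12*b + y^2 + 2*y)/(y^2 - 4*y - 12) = (-6*b + y)/(y - 6)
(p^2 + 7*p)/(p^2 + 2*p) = (p + 7)/(p + 2)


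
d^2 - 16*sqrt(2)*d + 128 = (d - 8*sqrt(2))^2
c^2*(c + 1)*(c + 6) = c^4 + 7*c^3 + 6*c^2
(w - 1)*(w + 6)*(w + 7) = w^3 + 12*w^2 + 29*w - 42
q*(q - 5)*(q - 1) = q^3 - 6*q^2 + 5*q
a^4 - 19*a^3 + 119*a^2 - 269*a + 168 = (a - 8)*(a - 7)*(a - 3)*(a - 1)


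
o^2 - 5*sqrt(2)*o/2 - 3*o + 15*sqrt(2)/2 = (o - 3)*(o - 5*sqrt(2)/2)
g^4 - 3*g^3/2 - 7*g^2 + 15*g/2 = g*(g - 3)*(g - 1)*(g + 5/2)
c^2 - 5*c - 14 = (c - 7)*(c + 2)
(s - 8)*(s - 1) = s^2 - 9*s + 8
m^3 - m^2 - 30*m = m*(m - 6)*(m + 5)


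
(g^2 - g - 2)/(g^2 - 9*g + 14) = (g + 1)/(g - 7)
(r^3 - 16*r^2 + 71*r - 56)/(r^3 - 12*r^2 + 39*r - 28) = (r - 8)/(r - 4)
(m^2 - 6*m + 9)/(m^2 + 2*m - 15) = (m - 3)/(m + 5)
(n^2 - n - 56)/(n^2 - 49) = (n - 8)/(n - 7)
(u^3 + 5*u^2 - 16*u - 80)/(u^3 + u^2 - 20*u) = (u + 4)/u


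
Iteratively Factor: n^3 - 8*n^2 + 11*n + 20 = (n - 5)*(n^2 - 3*n - 4) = (n - 5)*(n - 4)*(n + 1)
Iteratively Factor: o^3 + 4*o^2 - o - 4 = (o + 1)*(o^2 + 3*o - 4) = (o + 1)*(o + 4)*(o - 1)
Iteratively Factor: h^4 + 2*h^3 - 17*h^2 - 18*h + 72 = (h - 3)*(h^3 + 5*h^2 - 2*h - 24) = (h - 3)*(h + 3)*(h^2 + 2*h - 8) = (h - 3)*(h - 2)*(h + 3)*(h + 4)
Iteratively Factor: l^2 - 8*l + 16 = (l - 4)*(l - 4)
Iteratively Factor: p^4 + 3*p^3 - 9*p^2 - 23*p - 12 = (p - 3)*(p^3 + 6*p^2 + 9*p + 4) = (p - 3)*(p + 1)*(p^2 + 5*p + 4) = (p - 3)*(p + 1)^2*(p + 4)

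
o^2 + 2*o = o*(o + 2)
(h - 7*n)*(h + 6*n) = h^2 - h*n - 42*n^2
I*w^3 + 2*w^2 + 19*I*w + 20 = (w - 5*I)*(w + 4*I)*(I*w + 1)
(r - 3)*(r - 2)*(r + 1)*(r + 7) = r^4 + 3*r^3 - 27*r^2 + 13*r + 42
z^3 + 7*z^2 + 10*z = z*(z + 2)*(z + 5)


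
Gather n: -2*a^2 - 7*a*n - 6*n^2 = -2*a^2 - 7*a*n - 6*n^2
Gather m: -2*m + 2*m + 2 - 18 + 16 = 0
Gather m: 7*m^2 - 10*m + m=7*m^2 - 9*m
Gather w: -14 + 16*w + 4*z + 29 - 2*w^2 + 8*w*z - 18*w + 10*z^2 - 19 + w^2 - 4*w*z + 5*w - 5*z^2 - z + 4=-w^2 + w*(4*z + 3) + 5*z^2 + 3*z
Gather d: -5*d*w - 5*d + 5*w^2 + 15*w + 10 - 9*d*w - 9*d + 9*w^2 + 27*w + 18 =d*(-14*w - 14) + 14*w^2 + 42*w + 28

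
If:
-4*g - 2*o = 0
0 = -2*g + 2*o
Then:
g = 0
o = 0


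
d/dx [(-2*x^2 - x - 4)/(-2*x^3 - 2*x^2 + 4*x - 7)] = (-4*x^4 - 4*x^3 - 34*x^2 + 12*x + 23)/(4*x^6 + 8*x^5 - 12*x^4 + 12*x^3 + 44*x^2 - 56*x + 49)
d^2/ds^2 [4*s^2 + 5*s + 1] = 8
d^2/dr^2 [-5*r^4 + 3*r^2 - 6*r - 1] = 6 - 60*r^2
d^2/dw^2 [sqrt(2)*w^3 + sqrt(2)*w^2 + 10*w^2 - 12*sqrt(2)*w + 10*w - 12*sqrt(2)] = 6*sqrt(2)*w + 2*sqrt(2) + 20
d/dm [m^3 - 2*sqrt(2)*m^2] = m*(3*m - 4*sqrt(2))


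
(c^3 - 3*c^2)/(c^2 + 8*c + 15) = c^2*(c - 3)/(c^2 + 8*c + 15)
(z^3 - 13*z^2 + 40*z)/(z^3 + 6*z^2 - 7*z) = (z^2 - 13*z + 40)/(z^2 + 6*z - 7)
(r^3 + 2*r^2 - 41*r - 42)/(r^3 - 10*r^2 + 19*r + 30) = (r + 7)/(r - 5)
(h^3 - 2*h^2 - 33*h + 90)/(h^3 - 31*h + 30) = (h - 3)/(h - 1)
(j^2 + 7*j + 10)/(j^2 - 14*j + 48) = (j^2 + 7*j + 10)/(j^2 - 14*j + 48)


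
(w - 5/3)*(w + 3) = w^2 + 4*w/3 - 5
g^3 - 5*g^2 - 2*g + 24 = (g - 4)*(g - 3)*(g + 2)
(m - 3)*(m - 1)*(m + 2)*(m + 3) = m^4 + m^3 - 11*m^2 - 9*m + 18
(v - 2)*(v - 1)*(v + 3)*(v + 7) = v^4 + 7*v^3 - 7*v^2 - 43*v + 42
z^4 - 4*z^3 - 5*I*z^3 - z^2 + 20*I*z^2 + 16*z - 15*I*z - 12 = (z - 3)*(z - 1)*(z - 4*I)*(z - I)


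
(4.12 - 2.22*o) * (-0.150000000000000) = 0.333*o - 0.618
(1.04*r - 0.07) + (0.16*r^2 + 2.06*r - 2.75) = 0.16*r^2 + 3.1*r - 2.82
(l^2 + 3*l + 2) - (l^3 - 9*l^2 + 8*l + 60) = -l^3 + 10*l^2 - 5*l - 58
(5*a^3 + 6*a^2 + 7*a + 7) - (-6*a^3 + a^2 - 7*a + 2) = 11*a^3 + 5*a^2 + 14*a + 5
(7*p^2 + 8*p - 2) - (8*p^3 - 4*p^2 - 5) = -8*p^3 + 11*p^2 + 8*p + 3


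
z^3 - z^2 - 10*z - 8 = (z - 4)*(z + 1)*(z + 2)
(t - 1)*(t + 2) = t^2 + t - 2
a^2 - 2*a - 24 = (a - 6)*(a + 4)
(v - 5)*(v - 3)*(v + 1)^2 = v^4 - 6*v^3 + 22*v + 15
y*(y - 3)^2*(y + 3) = y^4 - 3*y^3 - 9*y^2 + 27*y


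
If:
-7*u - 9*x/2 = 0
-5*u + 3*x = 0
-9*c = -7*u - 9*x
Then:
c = 0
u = 0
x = 0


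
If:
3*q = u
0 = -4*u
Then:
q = 0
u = 0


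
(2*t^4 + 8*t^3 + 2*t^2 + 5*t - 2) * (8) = 16*t^4 + 64*t^3 + 16*t^2 + 40*t - 16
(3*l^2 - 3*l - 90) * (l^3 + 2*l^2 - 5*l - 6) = 3*l^5 + 3*l^4 - 111*l^3 - 183*l^2 + 468*l + 540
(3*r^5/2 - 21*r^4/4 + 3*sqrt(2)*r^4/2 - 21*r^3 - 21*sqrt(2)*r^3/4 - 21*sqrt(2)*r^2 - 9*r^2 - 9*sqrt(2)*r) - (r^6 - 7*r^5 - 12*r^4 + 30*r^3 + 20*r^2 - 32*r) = -r^6 + 17*r^5/2 + 3*sqrt(2)*r^4/2 + 27*r^4/4 - 51*r^3 - 21*sqrt(2)*r^3/4 - 21*sqrt(2)*r^2 - 29*r^2 - 9*sqrt(2)*r + 32*r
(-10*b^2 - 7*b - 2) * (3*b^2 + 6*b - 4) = -30*b^4 - 81*b^3 - 8*b^2 + 16*b + 8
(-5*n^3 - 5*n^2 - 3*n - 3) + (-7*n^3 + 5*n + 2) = -12*n^3 - 5*n^2 + 2*n - 1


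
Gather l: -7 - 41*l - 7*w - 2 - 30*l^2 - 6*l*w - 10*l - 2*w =-30*l^2 + l*(-6*w - 51) - 9*w - 9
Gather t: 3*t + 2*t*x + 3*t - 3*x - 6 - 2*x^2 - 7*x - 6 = t*(2*x + 6) - 2*x^2 - 10*x - 12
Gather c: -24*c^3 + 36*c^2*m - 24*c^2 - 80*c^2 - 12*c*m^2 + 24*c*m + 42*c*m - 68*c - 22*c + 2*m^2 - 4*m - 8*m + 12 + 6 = -24*c^3 + c^2*(36*m - 104) + c*(-12*m^2 + 66*m - 90) + 2*m^2 - 12*m + 18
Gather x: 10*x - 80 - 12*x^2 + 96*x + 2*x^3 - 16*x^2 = 2*x^3 - 28*x^2 + 106*x - 80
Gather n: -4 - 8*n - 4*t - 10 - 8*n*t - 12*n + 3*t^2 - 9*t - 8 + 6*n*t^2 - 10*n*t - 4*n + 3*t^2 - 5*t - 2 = n*(6*t^2 - 18*t - 24) + 6*t^2 - 18*t - 24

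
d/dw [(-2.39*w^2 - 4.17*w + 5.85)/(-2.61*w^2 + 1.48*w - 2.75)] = (-14.4209*w^2 + 43.682*w + 2.8095)/(6.8121*w^4 - 7.7256*w^3 + 16.5454*w^2 - 8.14*w + 7.5625)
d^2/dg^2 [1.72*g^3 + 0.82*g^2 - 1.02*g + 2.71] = 10.32*g + 1.64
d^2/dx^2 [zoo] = 0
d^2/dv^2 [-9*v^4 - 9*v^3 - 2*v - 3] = 54*v*(-2*v - 1)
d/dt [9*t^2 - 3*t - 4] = 18*t - 3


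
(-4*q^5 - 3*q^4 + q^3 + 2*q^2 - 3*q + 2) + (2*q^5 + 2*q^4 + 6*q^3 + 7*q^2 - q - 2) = -2*q^5 - q^4 + 7*q^3 + 9*q^2 - 4*q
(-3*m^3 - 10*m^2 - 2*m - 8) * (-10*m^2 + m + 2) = 30*m^5 + 97*m^4 + 4*m^3 + 58*m^2 - 12*m - 16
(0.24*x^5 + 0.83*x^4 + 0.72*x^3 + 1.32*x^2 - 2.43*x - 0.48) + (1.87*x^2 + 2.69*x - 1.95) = 0.24*x^5 + 0.83*x^4 + 0.72*x^3 + 3.19*x^2 + 0.26*x - 2.43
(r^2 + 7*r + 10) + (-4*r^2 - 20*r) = -3*r^2 - 13*r + 10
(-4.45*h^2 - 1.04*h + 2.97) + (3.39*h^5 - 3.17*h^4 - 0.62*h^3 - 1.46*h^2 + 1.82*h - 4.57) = 3.39*h^5 - 3.17*h^4 - 0.62*h^3 - 5.91*h^2 + 0.78*h - 1.6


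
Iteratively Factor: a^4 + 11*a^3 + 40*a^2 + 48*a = (a)*(a^3 + 11*a^2 + 40*a + 48) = a*(a + 4)*(a^2 + 7*a + 12) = a*(a + 4)^2*(a + 3)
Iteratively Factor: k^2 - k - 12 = (k + 3)*(k - 4)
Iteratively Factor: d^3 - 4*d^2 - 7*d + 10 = (d - 5)*(d^2 + d - 2) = (d - 5)*(d + 2)*(d - 1)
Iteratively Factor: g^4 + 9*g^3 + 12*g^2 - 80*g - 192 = (g - 3)*(g^3 + 12*g^2 + 48*g + 64) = (g - 3)*(g + 4)*(g^2 + 8*g + 16) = (g - 3)*(g + 4)^2*(g + 4)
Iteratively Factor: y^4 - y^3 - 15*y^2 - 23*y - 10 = (y + 1)*(y^3 - 2*y^2 - 13*y - 10) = (y + 1)^2*(y^2 - 3*y - 10) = (y + 1)^2*(y + 2)*(y - 5)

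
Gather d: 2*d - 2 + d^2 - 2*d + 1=d^2 - 1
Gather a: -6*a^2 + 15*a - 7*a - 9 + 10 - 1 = -6*a^2 + 8*a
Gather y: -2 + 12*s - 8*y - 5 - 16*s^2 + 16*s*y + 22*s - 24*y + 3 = -16*s^2 + 34*s + y*(16*s - 32) - 4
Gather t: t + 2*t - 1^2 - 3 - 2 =3*t - 6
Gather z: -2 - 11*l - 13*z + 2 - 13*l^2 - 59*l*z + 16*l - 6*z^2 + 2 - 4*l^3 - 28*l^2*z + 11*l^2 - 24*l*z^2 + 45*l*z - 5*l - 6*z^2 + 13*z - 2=-4*l^3 - 2*l^2 + z^2*(-24*l - 12) + z*(-28*l^2 - 14*l)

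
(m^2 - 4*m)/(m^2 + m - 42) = m*(m - 4)/(m^2 + m - 42)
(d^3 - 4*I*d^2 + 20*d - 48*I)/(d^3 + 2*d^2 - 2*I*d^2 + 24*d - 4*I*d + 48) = (d - 2*I)/(d + 2)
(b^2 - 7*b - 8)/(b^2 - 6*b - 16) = (b + 1)/(b + 2)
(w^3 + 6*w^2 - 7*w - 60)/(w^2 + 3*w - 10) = (w^2 + w - 12)/(w - 2)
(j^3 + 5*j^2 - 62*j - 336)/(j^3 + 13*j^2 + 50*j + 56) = (j^2 - 2*j - 48)/(j^2 + 6*j + 8)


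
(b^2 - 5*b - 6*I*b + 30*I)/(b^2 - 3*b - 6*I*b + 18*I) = (b - 5)/(b - 3)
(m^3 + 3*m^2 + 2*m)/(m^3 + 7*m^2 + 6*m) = (m + 2)/(m + 6)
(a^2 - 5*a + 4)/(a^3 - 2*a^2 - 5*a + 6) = (a - 4)/(a^2 - a - 6)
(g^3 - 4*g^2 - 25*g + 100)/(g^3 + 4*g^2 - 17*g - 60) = (g - 5)/(g + 3)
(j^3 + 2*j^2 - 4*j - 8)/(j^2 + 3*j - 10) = (j^2 + 4*j + 4)/(j + 5)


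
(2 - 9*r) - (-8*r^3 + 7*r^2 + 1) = 8*r^3 - 7*r^2 - 9*r + 1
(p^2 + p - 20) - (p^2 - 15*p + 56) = 16*p - 76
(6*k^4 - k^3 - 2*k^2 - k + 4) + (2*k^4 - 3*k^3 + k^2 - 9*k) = 8*k^4 - 4*k^3 - k^2 - 10*k + 4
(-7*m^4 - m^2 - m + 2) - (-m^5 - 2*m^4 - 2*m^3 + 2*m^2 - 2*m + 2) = m^5 - 5*m^4 + 2*m^3 - 3*m^2 + m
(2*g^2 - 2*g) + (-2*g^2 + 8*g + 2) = 6*g + 2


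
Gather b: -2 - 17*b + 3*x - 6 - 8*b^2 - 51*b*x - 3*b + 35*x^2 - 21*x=-8*b^2 + b*(-51*x - 20) + 35*x^2 - 18*x - 8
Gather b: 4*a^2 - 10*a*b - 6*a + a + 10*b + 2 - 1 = 4*a^2 - 5*a + b*(10 - 10*a) + 1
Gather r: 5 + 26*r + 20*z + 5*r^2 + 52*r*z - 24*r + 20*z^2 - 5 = 5*r^2 + r*(52*z + 2) + 20*z^2 + 20*z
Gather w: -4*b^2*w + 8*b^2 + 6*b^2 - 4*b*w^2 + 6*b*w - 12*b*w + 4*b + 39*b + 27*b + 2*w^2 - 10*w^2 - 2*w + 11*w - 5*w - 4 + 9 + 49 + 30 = 14*b^2 + 70*b + w^2*(-4*b - 8) + w*(-4*b^2 - 6*b + 4) + 84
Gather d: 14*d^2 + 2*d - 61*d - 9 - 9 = 14*d^2 - 59*d - 18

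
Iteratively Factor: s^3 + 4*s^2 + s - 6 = (s + 3)*(s^2 + s - 2) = (s + 2)*(s + 3)*(s - 1)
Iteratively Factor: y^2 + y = (y)*(y + 1)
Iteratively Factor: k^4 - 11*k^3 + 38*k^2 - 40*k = (k - 4)*(k^3 - 7*k^2 + 10*k) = k*(k - 4)*(k^2 - 7*k + 10) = k*(k - 5)*(k - 4)*(k - 2)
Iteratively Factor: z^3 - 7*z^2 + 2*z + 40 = (z - 4)*(z^2 - 3*z - 10) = (z - 5)*(z - 4)*(z + 2)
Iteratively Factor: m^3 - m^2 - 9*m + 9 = (m + 3)*(m^2 - 4*m + 3) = (m - 1)*(m + 3)*(m - 3)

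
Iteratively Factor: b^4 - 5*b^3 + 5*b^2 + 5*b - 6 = (b - 1)*(b^3 - 4*b^2 + b + 6) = (b - 3)*(b - 1)*(b^2 - b - 2) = (b - 3)*(b - 2)*(b - 1)*(b + 1)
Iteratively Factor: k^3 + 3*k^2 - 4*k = (k + 4)*(k^2 - k) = k*(k + 4)*(k - 1)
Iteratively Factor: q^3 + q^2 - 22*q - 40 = (q - 5)*(q^2 + 6*q + 8) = (q - 5)*(q + 2)*(q + 4)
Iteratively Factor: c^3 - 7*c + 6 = (c - 1)*(c^2 + c - 6) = (c - 1)*(c + 3)*(c - 2)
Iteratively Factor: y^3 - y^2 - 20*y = (y + 4)*(y^2 - 5*y) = y*(y + 4)*(y - 5)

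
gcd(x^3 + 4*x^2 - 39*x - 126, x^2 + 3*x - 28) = x + 7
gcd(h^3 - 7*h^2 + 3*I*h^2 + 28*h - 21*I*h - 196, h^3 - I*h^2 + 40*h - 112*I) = h^2 + 3*I*h + 28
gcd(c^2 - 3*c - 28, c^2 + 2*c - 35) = 1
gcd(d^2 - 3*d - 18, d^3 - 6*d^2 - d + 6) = d - 6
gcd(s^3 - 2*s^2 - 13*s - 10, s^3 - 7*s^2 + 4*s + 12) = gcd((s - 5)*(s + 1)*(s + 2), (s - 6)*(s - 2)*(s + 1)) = s + 1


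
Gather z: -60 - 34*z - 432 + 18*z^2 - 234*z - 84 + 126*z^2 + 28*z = 144*z^2 - 240*z - 576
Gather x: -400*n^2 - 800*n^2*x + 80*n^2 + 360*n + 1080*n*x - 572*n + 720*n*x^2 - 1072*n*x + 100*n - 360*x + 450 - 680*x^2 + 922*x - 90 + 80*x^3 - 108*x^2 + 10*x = -320*n^2 - 112*n + 80*x^3 + x^2*(720*n - 788) + x*(-800*n^2 + 8*n + 572) + 360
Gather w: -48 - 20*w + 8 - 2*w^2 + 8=-2*w^2 - 20*w - 32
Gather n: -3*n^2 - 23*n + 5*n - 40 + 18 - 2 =-3*n^2 - 18*n - 24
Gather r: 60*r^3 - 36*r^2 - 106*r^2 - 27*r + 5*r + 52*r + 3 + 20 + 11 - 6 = 60*r^3 - 142*r^2 + 30*r + 28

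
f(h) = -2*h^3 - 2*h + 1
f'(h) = -6*h^2 - 2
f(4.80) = -229.78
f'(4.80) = -140.24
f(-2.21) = 27.01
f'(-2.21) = -31.30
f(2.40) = -31.45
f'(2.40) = -36.56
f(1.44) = -7.85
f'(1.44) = -14.44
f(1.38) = -7.02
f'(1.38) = -13.43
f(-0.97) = 4.77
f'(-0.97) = -7.65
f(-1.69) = 14.03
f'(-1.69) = -19.14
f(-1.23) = 7.18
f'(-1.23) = -11.08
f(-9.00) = 1477.00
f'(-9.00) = -488.00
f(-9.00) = 1477.00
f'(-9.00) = -488.00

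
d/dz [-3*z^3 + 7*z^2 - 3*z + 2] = -9*z^2 + 14*z - 3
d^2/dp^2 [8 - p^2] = -2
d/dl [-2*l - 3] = -2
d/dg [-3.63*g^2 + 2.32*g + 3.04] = 2.32 - 7.26*g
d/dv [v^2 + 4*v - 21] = 2*v + 4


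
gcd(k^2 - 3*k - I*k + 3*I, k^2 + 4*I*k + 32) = 1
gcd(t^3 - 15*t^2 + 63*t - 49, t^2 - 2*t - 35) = t - 7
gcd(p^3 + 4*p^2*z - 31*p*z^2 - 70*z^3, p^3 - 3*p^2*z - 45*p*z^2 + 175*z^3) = -p^2 - 2*p*z + 35*z^2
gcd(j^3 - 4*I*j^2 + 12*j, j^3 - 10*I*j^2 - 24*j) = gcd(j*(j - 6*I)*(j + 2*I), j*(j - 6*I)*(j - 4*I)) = j^2 - 6*I*j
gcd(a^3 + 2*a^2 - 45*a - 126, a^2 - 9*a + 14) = a - 7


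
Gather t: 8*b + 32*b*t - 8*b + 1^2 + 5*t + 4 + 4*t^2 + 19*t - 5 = 4*t^2 + t*(32*b + 24)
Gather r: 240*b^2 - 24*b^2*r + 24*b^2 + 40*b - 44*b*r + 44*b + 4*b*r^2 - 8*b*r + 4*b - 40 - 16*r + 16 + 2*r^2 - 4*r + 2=264*b^2 + 88*b + r^2*(4*b + 2) + r*(-24*b^2 - 52*b - 20) - 22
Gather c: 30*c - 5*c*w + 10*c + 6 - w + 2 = c*(40 - 5*w) - w + 8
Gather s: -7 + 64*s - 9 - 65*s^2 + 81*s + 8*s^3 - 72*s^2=8*s^3 - 137*s^2 + 145*s - 16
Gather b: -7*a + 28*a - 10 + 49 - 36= 21*a + 3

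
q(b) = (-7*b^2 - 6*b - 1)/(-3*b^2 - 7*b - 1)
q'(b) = (-14*b - 6)/(-3*b^2 - 7*b - 1) + (6*b + 7)*(-7*b^2 - 6*b - 1)/(-3*b^2 - 7*b - 1)^2 = (31*b^2 + 8*b - 1)/(9*b^4 + 42*b^3 + 55*b^2 + 14*b + 1)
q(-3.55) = 4.87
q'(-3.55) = 1.85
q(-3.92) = 4.33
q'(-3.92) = 1.15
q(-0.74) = -0.15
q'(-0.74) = 1.56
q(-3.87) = 4.39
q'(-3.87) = 1.22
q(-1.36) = -1.95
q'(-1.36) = 5.15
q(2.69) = 1.63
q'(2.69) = 0.14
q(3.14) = 1.69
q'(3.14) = 0.12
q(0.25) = 1.00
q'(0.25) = 0.34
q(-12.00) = 2.68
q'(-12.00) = 0.04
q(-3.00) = 6.57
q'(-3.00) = 5.18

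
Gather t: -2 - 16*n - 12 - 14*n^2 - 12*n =-14*n^2 - 28*n - 14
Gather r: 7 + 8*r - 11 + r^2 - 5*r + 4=r^2 + 3*r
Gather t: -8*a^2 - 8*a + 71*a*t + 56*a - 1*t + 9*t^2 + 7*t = -8*a^2 + 48*a + 9*t^2 + t*(71*a + 6)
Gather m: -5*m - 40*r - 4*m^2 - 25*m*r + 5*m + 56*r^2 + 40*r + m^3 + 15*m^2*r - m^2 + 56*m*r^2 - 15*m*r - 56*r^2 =m^3 + m^2*(15*r - 5) + m*(56*r^2 - 40*r)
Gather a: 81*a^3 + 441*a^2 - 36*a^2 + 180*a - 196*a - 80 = 81*a^3 + 405*a^2 - 16*a - 80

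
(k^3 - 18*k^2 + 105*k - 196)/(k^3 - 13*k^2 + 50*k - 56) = (k - 7)/(k - 2)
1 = 1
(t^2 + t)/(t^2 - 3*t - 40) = t*(t + 1)/(t^2 - 3*t - 40)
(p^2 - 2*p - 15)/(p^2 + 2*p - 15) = (p^2 - 2*p - 15)/(p^2 + 2*p - 15)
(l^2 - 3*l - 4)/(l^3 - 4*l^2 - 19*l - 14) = (l - 4)/(l^2 - 5*l - 14)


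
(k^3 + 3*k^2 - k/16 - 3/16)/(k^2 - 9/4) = (16*k^3 + 48*k^2 - k - 3)/(4*(4*k^2 - 9))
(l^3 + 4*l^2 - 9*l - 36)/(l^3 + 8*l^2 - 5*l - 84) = (l + 3)/(l + 7)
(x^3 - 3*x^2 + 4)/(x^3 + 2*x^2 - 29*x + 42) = (x^2 - x - 2)/(x^2 + 4*x - 21)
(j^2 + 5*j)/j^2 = (j + 5)/j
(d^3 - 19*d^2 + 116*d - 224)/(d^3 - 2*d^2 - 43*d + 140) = (d^2 - 15*d + 56)/(d^2 + 2*d - 35)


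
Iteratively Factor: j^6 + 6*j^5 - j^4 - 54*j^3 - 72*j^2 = (j + 2)*(j^5 + 4*j^4 - 9*j^3 - 36*j^2) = (j + 2)*(j + 3)*(j^4 + j^3 - 12*j^2) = (j - 3)*(j + 2)*(j + 3)*(j^3 + 4*j^2) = (j - 3)*(j + 2)*(j + 3)*(j + 4)*(j^2) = j*(j - 3)*(j + 2)*(j + 3)*(j + 4)*(j)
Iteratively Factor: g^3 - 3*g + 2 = (g - 1)*(g^2 + g - 2) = (g - 1)*(g + 2)*(g - 1)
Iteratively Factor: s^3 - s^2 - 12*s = (s)*(s^2 - s - 12) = s*(s + 3)*(s - 4)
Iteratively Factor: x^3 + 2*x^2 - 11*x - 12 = (x + 4)*(x^2 - 2*x - 3) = (x + 1)*(x + 4)*(x - 3)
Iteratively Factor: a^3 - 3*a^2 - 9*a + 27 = (a - 3)*(a^2 - 9) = (a - 3)^2*(a + 3)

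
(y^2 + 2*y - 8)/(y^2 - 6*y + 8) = (y + 4)/(y - 4)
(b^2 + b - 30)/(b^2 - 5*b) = (b + 6)/b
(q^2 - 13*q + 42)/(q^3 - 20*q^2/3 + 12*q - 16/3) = 3*(q^2 - 13*q + 42)/(3*q^3 - 20*q^2 + 36*q - 16)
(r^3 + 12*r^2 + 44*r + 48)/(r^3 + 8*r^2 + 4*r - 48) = (r + 2)/(r - 2)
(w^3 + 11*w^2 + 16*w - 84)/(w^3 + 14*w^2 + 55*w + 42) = (w - 2)/(w + 1)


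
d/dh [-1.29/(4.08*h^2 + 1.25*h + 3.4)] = (10.5264*h + 1.6125)/(4.08*h^2 + 1.25*h + 3.4)^2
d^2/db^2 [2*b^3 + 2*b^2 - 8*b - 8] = 12*b + 4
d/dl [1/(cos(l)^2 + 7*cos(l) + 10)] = (2*cos(l) + 7)*sin(l)/(cos(l)^2 + 7*cos(l) + 10)^2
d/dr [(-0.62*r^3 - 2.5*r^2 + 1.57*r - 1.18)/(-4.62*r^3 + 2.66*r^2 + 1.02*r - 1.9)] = (-13.1992*r^4 + 13.242*r^3 - 19.547*r^2 + 15.7776*r - 1.7794)/(21.3444*r^6 - 24.5784*r^5 - 2.3492*r^4 + 22.9824*r^3 - 9.0676*r^2 - 3.876*r + 3.61)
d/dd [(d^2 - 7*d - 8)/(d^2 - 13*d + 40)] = -6/(d^2 - 10*d + 25)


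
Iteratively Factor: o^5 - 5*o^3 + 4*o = (o)*(o^4 - 5*o^2 + 4) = o*(o - 1)*(o^3 + o^2 - 4*o - 4) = o*(o - 1)*(o + 1)*(o^2 - 4) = o*(o - 2)*(o - 1)*(o + 1)*(o + 2)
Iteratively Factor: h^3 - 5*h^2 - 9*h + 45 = (h + 3)*(h^2 - 8*h + 15) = (h - 3)*(h + 3)*(h - 5)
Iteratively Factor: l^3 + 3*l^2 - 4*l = (l)*(l^2 + 3*l - 4) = l*(l - 1)*(l + 4)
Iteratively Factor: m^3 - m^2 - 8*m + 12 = (m - 2)*(m^2 + m - 6) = (m - 2)^2*(m + 3)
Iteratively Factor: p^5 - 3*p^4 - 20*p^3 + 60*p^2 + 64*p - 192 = (p - 3)*(p^4 - 20*p^2 + 64) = (p - 3)*(p - 2)*(p^3 + 2*p^2 - 16*p - 32) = (p - 3)*(p - 2)*(p + 2)*(p^2 - 16) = (p - 3)*(p - 2)*(p + 2)*(p + 4)*(p - 4)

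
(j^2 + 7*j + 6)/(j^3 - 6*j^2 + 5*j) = (j^2 + 7*j + 6)/(j*(j^2 - 6*j + 5))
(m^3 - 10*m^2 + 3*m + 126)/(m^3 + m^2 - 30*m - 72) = (m - 7)/(m + 4)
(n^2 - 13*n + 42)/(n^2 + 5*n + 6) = (n^2 - 13*n + 42)/(n^2 + 5*n + 6)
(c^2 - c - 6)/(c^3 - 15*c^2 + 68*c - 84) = (c^2 - c - 6)/(c^3 - 15*c^2 + 68*c - 84)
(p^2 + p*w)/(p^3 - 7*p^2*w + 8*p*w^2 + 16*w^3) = p/(p^2 - 8*p*w + 16*w^2)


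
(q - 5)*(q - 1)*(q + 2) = q^3 - 4*q^2 - 7*q + 10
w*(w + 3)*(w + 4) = w^3 + 7*w^2 + 12*w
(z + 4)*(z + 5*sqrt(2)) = z^2 + 4*z + 5*sqrt(2)*z + 20*sqrt(2)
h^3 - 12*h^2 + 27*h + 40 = (h - 8)*(h - 5)*(h + 1)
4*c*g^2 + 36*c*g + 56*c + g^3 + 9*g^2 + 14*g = (4*c + g)*(g + 2)*(g + 7)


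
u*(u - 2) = u^2 - 2*u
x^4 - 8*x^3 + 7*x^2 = x^2*(x - 7)*(x - 1)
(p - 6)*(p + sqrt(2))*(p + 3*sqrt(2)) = p^3 - 6*p^2 + 4*sqrt(2)*p^2 - 24*sqrt(2)*p + 6*p - 36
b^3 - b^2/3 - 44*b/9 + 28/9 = (b - 2)*(b - 2/3)*(b + 7/3)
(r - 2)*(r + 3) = r^2 + r - 6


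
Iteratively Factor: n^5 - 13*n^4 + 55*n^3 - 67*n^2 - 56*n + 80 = (n - 1)*(n^4 - 12*n^3 + 43*n^2 - 24*n - 80) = (n - 5)*(n - 1)*(n^3 - 7*n^2 + 8*n + 16) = (n - 5)*(n - 4)*(n - 1)*(n^2 - 3*n - 4) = (n - 5)*(n - 4)*(n - 1)*(n + 1)*(n - 4)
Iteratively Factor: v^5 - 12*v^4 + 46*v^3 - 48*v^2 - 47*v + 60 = (v - 5)*(v^4 - 7*v^3 + 11*v^2 + 7*v - 12) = (v - 5)*(v - 1)*(v^3 - 6*v^2 + 5*v + 12) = (v - 5)*(v - 3)*(v - 1)*(v^2 - 3*v - 4) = (v - 5)*(v - 4)*(v - 3)*(v - 1)*(v + 1)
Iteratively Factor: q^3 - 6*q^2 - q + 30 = (q - 5)*(q^2 - q - 6) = (q - 5)*(q + 2)*(q - 3)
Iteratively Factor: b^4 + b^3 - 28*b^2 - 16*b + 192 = (b + 4)*(b^3 - 3*b^2 - 16*b + 48) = (b - 4)*(b + 4)*(b^2 + b - 12) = (b - 4)*(b + 4)^2*(b - 3)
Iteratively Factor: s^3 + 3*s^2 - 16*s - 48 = (s + 3)*(s^2 - 16) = (s - 4)*(s + 3)*(s + 4)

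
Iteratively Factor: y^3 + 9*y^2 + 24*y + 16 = (y + 4)*(y^2 + 5*y + 4) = (y + 1)*(y + 4)*(y + 4)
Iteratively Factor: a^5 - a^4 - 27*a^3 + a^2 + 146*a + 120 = (a - 5)*(a^4 + 4*a^3 - 7*a^2 - 34*a - 24) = (a - 5)*(a + 4)*(a^3 - 7*a - 6) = (a - 5)*(a + 1)*(a + 4)*(a^2 - a - 6) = (a - 5)*(a + 1)*(a + 2)*(a + 4)*(a - 3)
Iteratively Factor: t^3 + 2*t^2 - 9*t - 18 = (t + 3)*(t^2 - t - 6) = (t - 3)*(t + 3)*(t + 2)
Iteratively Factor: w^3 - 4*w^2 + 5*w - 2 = (w - 1)*(w^2 - 3*w + 2) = (w - 1)^2*(w - 2)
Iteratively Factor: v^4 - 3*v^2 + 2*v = (v - 1)*(v^3 + v^2 - 2*v) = (v - 1)^2*(v^2 + 2*v) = (v - 1)^2*(v + 2)*(v)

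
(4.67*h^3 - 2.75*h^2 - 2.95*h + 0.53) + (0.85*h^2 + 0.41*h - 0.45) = 4.67*h^3 - 1.9*h^2 - 2.54*h + 0.08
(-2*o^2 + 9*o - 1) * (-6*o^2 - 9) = 12*o^4 - 54*o^3 + 24*o^2 - 81*o + 9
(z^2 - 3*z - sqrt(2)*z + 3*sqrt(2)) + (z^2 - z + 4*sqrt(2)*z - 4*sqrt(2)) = 2*z^2 - 4*z + 3*sqrt(2)*z - sqrt(2)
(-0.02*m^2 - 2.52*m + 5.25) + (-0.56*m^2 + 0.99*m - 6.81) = -0.58*m^2 - 1.53*m - 1.56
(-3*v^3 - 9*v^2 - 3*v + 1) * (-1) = 3*v^3 + 9*v^2 + 3*v - 1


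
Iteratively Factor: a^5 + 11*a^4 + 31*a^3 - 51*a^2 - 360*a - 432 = (a + 3)*(a^4 + 8*a^3 + 7*a^2 - 72*a - 144) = (a + 3)^2*(a^3 + 5*a^2 - 8*a - 48) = (a - 3)*(a + 3)^2*(a^2 + 8*a + 16) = (a - 3)*(a + 3)^2*(a + 4)*(a + 4)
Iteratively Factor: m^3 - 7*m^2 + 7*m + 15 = (m - 5)*(m^2 - 2*m - 3) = (m - 5)*(m - 3)*(m + 1)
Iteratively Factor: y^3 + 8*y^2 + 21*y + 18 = (y + 3)*(y^2 + 5*y + 6) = (y + 2)*(y + 3)*(y + 3)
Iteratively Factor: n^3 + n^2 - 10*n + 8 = (n - 2)*(n^2 + 3*n - 4) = (n - 2)*(n - 1)*(n + 4)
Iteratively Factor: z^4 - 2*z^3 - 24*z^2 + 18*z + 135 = (z - 5)*(z^3 + 3*z^2 - 9*z - 27) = (z - 5)*(z + 3)*(z^2 - 9) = (z - 5)*(z - 3)*(z + 3)*(z + 3)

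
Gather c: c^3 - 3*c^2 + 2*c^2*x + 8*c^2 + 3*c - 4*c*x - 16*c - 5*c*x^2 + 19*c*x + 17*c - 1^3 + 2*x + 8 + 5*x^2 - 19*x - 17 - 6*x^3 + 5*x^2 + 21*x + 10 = c^3 + c^2*(2*x + 5) + c*(-5*x^2 + 15*x + 4) - 6*x^3 + 10*x^2 + 4*x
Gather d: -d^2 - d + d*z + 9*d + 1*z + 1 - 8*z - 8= -d^2 + d*(z + 8) - 7*z - 7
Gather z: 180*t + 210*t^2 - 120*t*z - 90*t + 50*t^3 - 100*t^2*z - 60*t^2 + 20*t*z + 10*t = 50*t^3 + 150*t^2 + 100*t + z*(-100*t^2 - 100*t)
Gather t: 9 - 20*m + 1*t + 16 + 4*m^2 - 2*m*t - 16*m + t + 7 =4*m^2 - 36*m + t*(2 - 2*m) + 32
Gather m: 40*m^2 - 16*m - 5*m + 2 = 40*m^2 - 21*m + 2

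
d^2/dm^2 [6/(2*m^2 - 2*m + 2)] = 6*(-m^2 + m + (2*m - 1)^2 - 1)/(m^2 - m + 1)^3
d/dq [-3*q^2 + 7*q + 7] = 7 - 6*q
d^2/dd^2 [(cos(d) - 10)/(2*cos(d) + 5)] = 25*(-5*cos(d) + cos(2*d) - 3)/(2*cos(d) + 5)^3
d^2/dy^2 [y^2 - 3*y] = 2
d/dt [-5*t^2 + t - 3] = 1 - 10*t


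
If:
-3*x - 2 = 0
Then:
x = -2/3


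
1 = 1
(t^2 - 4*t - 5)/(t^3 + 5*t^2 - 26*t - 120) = (t + 1)/(t^2 + 10*t + 24)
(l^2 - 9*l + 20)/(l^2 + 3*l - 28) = (l - 5)/(l + 7)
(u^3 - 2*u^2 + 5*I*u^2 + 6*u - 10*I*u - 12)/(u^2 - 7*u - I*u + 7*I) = (u^2 + u*(-2 + 6*I) - 12*I)/(u - 7)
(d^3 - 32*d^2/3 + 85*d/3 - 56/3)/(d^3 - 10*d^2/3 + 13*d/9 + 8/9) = 3*(d - 7)/(3*d + 1)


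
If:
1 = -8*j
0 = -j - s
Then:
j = -1/8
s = 1/8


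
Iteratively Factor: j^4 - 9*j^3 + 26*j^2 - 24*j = (j - 4)*(j^3 - 5*j^2 + 6*j) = j*(j - 4)*(j^2 - 5*j + 6) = j*(j - 4)*(j - 2)*(j - 3)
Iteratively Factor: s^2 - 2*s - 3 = (s - 3)*(s + 1)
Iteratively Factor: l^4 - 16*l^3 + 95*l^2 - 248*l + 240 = (l - 3)*(l^3 - 13*l^2 + 56*l - 80) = (l - 4)*(l - 3)*(l^2 - 9*l + 20) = (l - 5)*(l - 4)*(l - 3)*(l - 4)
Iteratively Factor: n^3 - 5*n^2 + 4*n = (n - 1)*(n^2 - 4*n) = n*(n - 1)*(n - 4)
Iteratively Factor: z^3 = (z)*(z^2) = z^2*(z)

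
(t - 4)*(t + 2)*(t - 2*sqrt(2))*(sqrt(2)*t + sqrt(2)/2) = sqrt(2)*t^4 - 4*t^3 - 3*sqrt(2)*t^3/2 - 9*sqrt(2)*t^2 + 6*t^2 - 4*sqrt(2)*t + 36*t + 16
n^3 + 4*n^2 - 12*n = n*(n - 2)*(n + 6)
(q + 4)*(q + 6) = q^2 + 10*q + 24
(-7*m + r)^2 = 49*m^2 - 14*m*r + r^2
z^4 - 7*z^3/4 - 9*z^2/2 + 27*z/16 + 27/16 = (z - 3)*(z - 3/4)*(z + 1/2)*(z + 3/2)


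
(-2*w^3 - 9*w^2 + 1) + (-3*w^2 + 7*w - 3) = -2*w^3 - 12*w^2 + 7*w - 2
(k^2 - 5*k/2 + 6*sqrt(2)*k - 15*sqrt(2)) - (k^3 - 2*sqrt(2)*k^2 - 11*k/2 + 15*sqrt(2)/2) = -k^3 + k^2 + 2*sqrt(2)*k^2 + 3*k + 6*sqrt(2)*k - 45*sqrt(2)/2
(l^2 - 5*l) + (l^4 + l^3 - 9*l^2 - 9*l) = l^4 + l^3 - 8*l^2 - 14*l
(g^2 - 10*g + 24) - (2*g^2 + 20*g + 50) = -g^2 - 30*g - 26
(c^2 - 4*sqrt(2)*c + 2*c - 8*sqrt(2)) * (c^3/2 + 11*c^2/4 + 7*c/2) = c^5/2 - 2*sqrt(2)*c^4 + 15*c^4/4 - 15*sqrt(2)*c^3 + 9*c^3 - 36*sqrt(2)*c^2 + 7*c^2 - 28*sqrt(2)*c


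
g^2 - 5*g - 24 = (g - 8)*(g + 3)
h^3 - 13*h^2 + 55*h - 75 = (h - 5)^2*(h - 3)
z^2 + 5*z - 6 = (z - 1)*(z + 6)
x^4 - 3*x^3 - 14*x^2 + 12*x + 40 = (x - 5)*(x - 2)*(x + 2)^2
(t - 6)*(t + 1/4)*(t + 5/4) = t^3 - 9*t^2/2 - 139*t/16 - 15/8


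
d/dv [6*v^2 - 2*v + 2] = 12*v - 2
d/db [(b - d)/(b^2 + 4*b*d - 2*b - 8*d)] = (b^2 + 4*b*d - 2*b - 8*d - 2*(b - d)*(b + 2*d - 1))/(b^2 + 4*b*d - 2*b - 8*d)^2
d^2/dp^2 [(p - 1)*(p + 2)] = 2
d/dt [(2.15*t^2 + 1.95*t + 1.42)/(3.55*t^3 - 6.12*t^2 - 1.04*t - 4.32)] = (-7.6325*t^4 - 13.845*t^3 - 5.425*t^2 - 1.1952*t - 6.9472)/(12.6025*t^6 - 43.452*t^5 + 30.0704*t^4 - 17.9424*t^3 + 53.9584*t^2 + 8.9856*t + 18.6624)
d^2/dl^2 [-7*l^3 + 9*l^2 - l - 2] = 18 - 42*l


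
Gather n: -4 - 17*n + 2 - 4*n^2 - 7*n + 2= -4*n^2 - 24*n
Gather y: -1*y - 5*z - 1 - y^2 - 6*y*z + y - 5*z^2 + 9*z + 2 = -y^2 - 6*y*z - 5*z^2 + 4*z + 1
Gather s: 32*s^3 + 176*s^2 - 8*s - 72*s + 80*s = 32*s^3 + 176*s^2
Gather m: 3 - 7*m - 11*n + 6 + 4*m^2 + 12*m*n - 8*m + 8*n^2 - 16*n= 4*m^2 + m*(12*n - 15) + 8*n^2 - 27*n + 9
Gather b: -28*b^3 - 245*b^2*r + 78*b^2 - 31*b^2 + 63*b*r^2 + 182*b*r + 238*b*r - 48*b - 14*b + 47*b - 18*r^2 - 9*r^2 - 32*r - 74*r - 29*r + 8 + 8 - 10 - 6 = -28*b^3 + b^2*(47 - 245*r) + b*(63*r^2 + 420*r - 15) - 27*r^2 - 135*r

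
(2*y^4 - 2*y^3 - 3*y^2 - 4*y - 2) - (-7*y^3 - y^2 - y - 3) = 2*y^4 + 5*y^3 - 2*y^2 - 3*y + 1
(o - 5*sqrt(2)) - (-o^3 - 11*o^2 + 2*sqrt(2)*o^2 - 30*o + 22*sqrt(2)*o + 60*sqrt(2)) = o^3 - 2*sqrt(2)*o^2 + 11*o^2 - 22*sqrt(2)*o + 31*o - 65*sqrt(2)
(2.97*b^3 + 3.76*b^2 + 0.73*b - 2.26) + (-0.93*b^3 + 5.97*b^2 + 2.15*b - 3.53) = 2.04*b^3 + 9.73*b^2 + 2.88*b - 5.79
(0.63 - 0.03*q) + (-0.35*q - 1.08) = -0.38*q - 0.45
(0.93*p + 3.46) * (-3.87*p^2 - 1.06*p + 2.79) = -3.5991*p^3 - 14.376*p^2 - 1.0729*p + 9.6534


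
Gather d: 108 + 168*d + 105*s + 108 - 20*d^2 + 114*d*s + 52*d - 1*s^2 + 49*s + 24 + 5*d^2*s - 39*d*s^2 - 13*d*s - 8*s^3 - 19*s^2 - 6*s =d^2*(5*s - 20) + d*(-39*s^2 + 101*s + 220) - 8*s^3 - 20*s^2 + 148*s + 240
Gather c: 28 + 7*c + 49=7*c + 77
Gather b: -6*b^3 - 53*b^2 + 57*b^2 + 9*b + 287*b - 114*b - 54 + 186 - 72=-6*b^3 + 4*b^2 + 182*b + 60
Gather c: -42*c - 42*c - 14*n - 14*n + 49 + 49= -84*c - 28*n + 98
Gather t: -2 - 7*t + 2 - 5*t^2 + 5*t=-5*t^2 - 2*t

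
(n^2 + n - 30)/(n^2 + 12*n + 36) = (n - 5)/(n + 6)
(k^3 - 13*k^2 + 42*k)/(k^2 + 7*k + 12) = k*(k^2 - 13*k + 42)/(k^2 + 7*k + 12)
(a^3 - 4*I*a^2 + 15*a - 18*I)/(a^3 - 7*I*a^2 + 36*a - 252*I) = (a^2 + 2*I*a + 3)/(a^2 - I*a + 42)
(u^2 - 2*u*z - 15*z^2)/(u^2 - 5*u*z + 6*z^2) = (u^2 - 2*u*z - 15*z^2)/(u^2 - 5*u*z + 6*z^2)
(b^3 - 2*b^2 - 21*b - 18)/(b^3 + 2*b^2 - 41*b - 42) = (b + 3)/(b + 7)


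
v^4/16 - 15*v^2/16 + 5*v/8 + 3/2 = (v/4 + 1/4)*(v/4 + 1)*(v - 3)*(v - 2)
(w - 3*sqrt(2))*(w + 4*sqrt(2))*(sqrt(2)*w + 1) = sqrt(2)*w^3 + 3*w^2 - 23*sqrt(2)*w - 24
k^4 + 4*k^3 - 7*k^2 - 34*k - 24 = (k - 3)*(k + 1)*(k + 2)*(k + 4)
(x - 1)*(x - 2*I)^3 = x^4 - x^3 - 6*I*x^3 - 12*x^2 + 6*I*x^2 + 12*x + 8*I*x - 8*I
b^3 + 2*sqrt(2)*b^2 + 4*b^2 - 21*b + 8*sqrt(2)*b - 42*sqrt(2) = (b - 3)*(b + 7)*(b + 2*sqrt(2))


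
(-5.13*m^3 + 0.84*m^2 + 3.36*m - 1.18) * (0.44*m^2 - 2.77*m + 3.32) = -2.2572*m^5 + 14.5797*m^4 - 17.88*m^3 - 7.0376*m^2 + 14.4238*m - 3.9176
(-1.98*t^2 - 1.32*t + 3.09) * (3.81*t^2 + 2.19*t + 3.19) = -7.5438*t^4 - 9.3654*t^3 + 2.5659*t^2 + 2.5563*t + 9.8571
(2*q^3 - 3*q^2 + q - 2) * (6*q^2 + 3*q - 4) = 12*q^5 - 12*q^4 - 11*q^3 + 3*q^2 - 10*q + 8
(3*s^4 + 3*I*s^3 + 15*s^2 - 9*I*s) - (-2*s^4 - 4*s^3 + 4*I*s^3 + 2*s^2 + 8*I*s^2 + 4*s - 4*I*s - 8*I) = 5*s^4 + 4*s^3 - I*s^3 + 13*s^2 - 8*I*s^2 - 4*s - 5*I*s + 8*I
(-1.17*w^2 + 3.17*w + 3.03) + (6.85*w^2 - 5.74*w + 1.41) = 5.68*w^2 - 2.57*w + 4.44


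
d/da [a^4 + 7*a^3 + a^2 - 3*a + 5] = 4*a^3 + 21*a^2 + 2*a - 3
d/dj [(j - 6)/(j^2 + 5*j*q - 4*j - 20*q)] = (j^2 + 5*j*q - 4*j - 20*q - (j - 6)*(2*j + 5*q - 4))/(j^2 + 5*j*q - 4*j - 20*q)^2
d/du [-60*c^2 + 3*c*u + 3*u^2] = 3*c + 6*u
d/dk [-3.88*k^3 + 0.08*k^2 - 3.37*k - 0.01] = -11.64*k^2 + 0.16*k - 3.37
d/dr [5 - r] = -1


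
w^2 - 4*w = w*(w - 4)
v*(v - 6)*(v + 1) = v^3 - 5*v^2 - 6*v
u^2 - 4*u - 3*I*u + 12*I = (u - 4)*(u - 3*I)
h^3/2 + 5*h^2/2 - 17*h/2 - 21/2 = (h/2 + 1/2)*(h - 3)*(h + 7)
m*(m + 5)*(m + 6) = m^3 + 11*m^2 + 30*m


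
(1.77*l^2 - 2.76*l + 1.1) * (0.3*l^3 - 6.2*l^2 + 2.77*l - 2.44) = 0.531*l^5 - 11.802*l^4 + 22.3449*l^3 - 18.784*l^2 + 9.7814*l - 2.684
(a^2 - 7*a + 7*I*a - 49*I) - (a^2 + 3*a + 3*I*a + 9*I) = -10*a + 4*I*a - 58*I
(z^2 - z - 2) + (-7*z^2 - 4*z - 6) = -6*z^2 - 5*z - 8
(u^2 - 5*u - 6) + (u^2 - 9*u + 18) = 2*u^2 - 14*u + 12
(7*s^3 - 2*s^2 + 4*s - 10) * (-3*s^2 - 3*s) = -21*s^5 - 15*s^4 - 6*s^3 + 18*s^2 + 30*s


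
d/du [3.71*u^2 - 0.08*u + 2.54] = 7.42*u - 0.08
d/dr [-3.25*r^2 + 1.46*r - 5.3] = 1.46 - 6.5*r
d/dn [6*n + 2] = 6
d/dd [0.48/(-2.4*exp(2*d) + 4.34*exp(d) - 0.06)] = (2.304*exp(d) - 2.0832)*exp(d)/(2.4*exp(2*d) - 4.34*exp(d) + 0.06)^2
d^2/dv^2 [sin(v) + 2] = -sin(v)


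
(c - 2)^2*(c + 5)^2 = c^4 + 6*c^3 - 11*c^2 - 60*c + 100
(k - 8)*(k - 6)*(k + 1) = k^3 - 13*k^2 + 34*k + 48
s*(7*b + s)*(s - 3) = 7*b*s^2 - 21*b*s + s^3 - 3*s^2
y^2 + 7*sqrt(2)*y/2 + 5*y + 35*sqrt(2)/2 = (y + 5)*(y + 7*sqrt(2)/2)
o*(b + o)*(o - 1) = b*o^2 - b*o + o^3 - o^2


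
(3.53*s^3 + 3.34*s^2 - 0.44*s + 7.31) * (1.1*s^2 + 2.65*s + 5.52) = 3.883*s^5 + 13.0285*s^4 + 27.8526*s^3 + 25.3118*s^2 + 16.9427*s + 40.3512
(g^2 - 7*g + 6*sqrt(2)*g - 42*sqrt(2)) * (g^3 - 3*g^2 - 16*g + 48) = g^5 - 10*g^4 + 6*sqrt(2)*g^4 - 60*sqrt(2)*g^3 + 5*g^3 + 30*sqrt(2)*g^2 + 160*g^2 - 336*g + 960*sqrt(2)*g - 2016*sqrt(2)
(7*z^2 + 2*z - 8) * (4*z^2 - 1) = 28*z^4 + 8*z^3 - 39*z^2 - 2*z + 8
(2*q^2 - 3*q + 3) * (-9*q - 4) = -18*q^3 + 19*q^2 - 15*q - 12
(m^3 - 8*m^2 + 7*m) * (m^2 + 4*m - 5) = m^5 - 4*m^4 - 30*m^3 + 68*m^2 - 35*m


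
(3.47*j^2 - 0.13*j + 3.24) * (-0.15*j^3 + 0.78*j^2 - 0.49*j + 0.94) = -0.5205*j^5 + 2.7261*j^4 - 2.2877*j^3 + 5.8527*j^2 - 1.7098*j + 3.0456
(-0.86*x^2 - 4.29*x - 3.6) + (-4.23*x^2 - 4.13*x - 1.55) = -5.09*x^2 - 8.42*x - 5.15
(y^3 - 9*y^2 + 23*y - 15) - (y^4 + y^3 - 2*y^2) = -y^4 - 7*y^2 + 23*y - 15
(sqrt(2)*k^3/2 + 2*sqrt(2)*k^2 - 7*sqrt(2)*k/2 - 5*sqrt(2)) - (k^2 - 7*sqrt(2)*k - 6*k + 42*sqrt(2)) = sqrt(2)*k^3/2 - k^2 + 2*sqrt(2)*k^2 + 7*sqrt(2)*k/2 + 6*k - 47*sqrt(2)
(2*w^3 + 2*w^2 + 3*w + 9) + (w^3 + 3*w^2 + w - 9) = 3*w^3 + 5*w^2 + 4*w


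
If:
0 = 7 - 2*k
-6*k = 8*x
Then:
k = 7/2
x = -21/8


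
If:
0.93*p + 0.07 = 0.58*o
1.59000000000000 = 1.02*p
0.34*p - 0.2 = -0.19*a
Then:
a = -1.74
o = 2.62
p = 1.56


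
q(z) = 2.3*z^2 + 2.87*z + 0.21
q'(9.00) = 44.27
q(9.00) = 212.34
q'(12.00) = 58.07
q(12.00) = 365.85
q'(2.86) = 16.03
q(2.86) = 27.23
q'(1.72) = 10.78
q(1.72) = 11.95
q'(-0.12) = 2.32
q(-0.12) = -0.10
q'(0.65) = 5.86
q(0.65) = 3.05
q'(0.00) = 2.87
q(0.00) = 0.21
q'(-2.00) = -6.33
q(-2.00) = 3.67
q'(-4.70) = -18.75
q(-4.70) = 37.53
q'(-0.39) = 1.08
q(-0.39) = -0.56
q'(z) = 4.6*z + 2.87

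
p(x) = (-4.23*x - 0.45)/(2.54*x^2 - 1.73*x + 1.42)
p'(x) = (1.73 - 5.08*x)*(-4.23*x - 0.45)/(2.54*x^2 - 1.73*x + 1.42)^2 - 4.23/(2.54*x^2 - 1.73*x + 1.42)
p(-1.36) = 0.63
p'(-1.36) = 0.14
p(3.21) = -0.64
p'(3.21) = 0.23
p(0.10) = -0.69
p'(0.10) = -3.98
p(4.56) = -0.43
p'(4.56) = 0.11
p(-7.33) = 0.20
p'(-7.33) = 0.02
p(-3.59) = 0.37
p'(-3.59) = 0.08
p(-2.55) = 0.46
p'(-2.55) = 0.11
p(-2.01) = 0.53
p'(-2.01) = 0.14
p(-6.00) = 0.24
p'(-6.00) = 0.03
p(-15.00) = 0.11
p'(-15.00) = 0.01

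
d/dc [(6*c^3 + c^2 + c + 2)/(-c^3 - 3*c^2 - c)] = (-17*c^4 - 10*c^3 + 8*c^2 + 12*c + 2)/(c^2*(c^4 + 6*c^3 + 11*c^2 + 6*c + 1))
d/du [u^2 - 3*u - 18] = 2*u - 3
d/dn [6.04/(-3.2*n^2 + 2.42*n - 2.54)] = (38.656*n - 14.6168)/(3.2*n^2 - 2.42*n + 2.54)^2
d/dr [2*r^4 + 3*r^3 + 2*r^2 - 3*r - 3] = 8*r^3 + 9*r^2 + 4*r - 3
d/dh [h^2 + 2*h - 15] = 2*h + 2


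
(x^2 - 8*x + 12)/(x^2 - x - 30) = (x - 2)/(x + 5)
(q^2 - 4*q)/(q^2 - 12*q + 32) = q/(q - 8)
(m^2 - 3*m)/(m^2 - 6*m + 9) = m/(m - 3)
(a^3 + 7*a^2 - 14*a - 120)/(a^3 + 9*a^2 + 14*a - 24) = (a^2 + a - 20)/(a^2 + 3*a - 4)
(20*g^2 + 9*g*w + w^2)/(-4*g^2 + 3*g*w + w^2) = (5*g + w)/(-g + w)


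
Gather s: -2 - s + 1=-s - 1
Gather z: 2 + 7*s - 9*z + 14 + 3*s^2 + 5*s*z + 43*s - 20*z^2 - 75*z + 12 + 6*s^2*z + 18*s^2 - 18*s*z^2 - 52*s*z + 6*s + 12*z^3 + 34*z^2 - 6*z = 21*s^2 + 56*s + 12*z^3 + z^2*(14 - 18*s) + z*(6*s^2 - 47*s - 90) + 28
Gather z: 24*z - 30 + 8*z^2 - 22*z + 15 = 8*z^2 + 2*z - 15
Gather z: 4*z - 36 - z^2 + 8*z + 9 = -z^2 + 12*z - 27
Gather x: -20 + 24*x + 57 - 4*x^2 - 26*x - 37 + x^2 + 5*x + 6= -3*x^2 + 3*x + 6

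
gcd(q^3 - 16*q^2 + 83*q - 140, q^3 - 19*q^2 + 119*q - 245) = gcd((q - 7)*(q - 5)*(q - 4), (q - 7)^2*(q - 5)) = q^2 - 12*q + 35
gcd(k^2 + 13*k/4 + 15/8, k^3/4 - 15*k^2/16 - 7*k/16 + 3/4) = 1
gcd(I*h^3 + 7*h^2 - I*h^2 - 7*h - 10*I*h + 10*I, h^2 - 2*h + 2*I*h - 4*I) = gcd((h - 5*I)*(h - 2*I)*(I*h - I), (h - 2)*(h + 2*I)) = 1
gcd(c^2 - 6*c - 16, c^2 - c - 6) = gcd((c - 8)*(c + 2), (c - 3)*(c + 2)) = c + 2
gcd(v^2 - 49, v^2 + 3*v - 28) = v + 7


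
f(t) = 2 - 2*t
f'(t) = -2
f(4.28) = -6.56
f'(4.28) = -2.00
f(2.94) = -3.88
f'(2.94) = -2.00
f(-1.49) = 4.98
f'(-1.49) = -2.00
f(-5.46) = 12.92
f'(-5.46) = -2.00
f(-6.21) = 14.42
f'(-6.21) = -2.00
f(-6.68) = 15.36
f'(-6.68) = -2.00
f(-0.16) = 2.32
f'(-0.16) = -2.00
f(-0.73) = 3.46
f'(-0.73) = -2.00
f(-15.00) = 32.00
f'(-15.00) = -2.00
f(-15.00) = 32.00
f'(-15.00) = -2.00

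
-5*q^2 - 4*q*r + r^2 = (-5*q + r)*(q + r)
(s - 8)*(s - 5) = s^2 - 13*s + 40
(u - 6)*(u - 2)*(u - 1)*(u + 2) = u^4 - 7*u^3 + 2*u^2 + 28*u - 24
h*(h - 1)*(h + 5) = h^3 + 4*h^2 - 5*h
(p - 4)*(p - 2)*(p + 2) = p^3 - 4*p^2 - 4*p + 16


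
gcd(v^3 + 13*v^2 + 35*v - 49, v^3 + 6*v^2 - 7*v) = v^2 + 6*v - 7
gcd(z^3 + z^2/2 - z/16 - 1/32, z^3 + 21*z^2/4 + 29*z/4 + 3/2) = z + 1/4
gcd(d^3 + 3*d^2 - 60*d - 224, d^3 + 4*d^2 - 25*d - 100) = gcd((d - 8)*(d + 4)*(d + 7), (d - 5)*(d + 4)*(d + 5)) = d + 4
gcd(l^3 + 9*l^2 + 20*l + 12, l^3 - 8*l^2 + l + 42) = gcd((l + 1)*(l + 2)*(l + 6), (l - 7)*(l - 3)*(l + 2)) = l + 2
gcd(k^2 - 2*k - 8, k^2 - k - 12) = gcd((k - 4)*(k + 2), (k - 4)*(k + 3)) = k - 4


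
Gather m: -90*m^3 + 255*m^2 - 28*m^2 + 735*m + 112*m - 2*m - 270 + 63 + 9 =-90*m^3 + 227*m^2 + 845*m - 198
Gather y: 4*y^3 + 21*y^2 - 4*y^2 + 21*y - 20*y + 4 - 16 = 4*y^3 + 17*y^2 + y - 12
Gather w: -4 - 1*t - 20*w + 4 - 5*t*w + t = w*(-5*t - 20)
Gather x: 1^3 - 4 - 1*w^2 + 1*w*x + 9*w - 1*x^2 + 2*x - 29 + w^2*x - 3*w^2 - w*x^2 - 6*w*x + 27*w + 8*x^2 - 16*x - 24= -4*w^2 + 36*w + x^2*(7 - w) + x*(w^2 - 5*w - 14) - 56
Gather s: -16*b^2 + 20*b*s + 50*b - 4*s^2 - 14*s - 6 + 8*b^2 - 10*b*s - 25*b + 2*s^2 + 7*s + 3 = -8*b^2 + 25*b - 2*s^2 + s*(10*b - 7) - 3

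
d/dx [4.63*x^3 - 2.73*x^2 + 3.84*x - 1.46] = 13.89*x^2 - 5.46*x + 3.84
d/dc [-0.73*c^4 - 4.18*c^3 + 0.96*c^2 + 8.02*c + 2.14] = -2.92*c^3 - 12.54*c^2 + 1.92*c + 8.02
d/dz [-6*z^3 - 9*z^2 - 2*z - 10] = -18*z^2 - 18*z - 2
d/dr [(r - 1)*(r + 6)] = 2*r + 5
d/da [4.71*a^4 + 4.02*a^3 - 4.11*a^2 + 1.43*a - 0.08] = 18.84*a^3 + 12.06*a^2 - 8.22*a + 1.43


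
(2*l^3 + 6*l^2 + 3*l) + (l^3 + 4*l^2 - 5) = 3*l^3 + 10*l^2 + 3*l - 5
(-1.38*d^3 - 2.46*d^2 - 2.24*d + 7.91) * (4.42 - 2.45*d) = 3.381*d^4 - 0.0725999999999996*d^3 - 5.3852*d^2 - 29.2803*d + 34.9622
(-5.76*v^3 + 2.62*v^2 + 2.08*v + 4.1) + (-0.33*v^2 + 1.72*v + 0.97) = -5.76*v^3 + 2.29*v^2 + 3.8*v + 5.07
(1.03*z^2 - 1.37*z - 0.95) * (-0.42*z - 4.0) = -0.4326*z^3 - 3.5446*z^2 + 5.879*z + 3.8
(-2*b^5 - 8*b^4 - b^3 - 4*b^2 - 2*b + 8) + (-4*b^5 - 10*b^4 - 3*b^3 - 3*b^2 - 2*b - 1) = -6*b^5 - 18*b^4 - 4*b^3 - 7*b^2 - 4*b + 7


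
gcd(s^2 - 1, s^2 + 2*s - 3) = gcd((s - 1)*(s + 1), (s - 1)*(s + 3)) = s - 1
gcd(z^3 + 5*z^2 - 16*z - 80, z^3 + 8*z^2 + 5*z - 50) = z + 5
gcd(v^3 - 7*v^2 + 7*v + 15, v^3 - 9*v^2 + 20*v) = v - 5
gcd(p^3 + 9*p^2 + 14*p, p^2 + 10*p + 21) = p + 7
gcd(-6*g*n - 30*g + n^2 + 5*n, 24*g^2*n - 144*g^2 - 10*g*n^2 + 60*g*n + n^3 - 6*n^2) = 6*g - n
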